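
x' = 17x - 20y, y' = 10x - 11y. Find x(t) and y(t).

Coefficient matrix A = [[17, -20], [10, -11]].
Characteristic polynomial det(A - λI) = λ^2 - 6λ + 13 = 0.
Eigenvalues λ = 3 ± 2i (complex conjugate pair).
For λ=3+2i: an eigenvector is (1,1) - i(-3,-2) = (1 + 3i, 1 + 2i).
A real fundamental pair from Re and Im of e^((3+2i)t)v: X_1 = e^(3t)(cos(2t)·(1,1) + sin(2t)·(-3,-2)), X_2 = e^(3t)(sin(2t)·(1,1) - cos(2t)·(-3,-2)).
General solution: K_1X_1 + K_2X_2.

x(t) = -3K_1e^(3t)sin(2t) + K_1e^(3t)cos(2t) + K_2e^(3t)sin(2t) + 3K_2e^(3t)cos(2t), y(t) = -2K_1e^(3t)sin(2t) + K_1e^(3t)cos(2t) + K_2e^(3t)sin(2t) + 2K_2e^(3t)cos(2t)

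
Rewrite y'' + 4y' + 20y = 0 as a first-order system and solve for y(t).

y(t) = K_1e^(-2t)cos(4t) + K_2e^(-2t)sin(4t)

Let x_1 = y, x_2 = y'. Then x_1' = x_2 and x_2' = -20x_1 - 4x_2.
A = [[0,1],[-20,-4]]; det(A-λI) = λ^2 + 4λ + 20.
Eigenvalues λ = -2 ± 4i.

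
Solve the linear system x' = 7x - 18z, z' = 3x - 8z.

Coefficient matrix A = [[7, -18], [3, -8]].
Characteristic polynomial det(A - λI) = λ^2 + λ - 2 = 0.
Eigenvalues λ = -2, 1.
For λ=-2: (A-λI) row 1 is [9, -18], so an eigenvector is (-2, -1).
For λ=1: (A-λI) row 1 is [6, -18], so an eigenvector is (-3, -1).
General solution: C_1e^(-2t)(-2,-1) + C_2e^(t)(-3,-1).

x(t) = -2C_1e^(-2t) - 3C_2e^(t), z(t) = -C_1e^(-2t) - C_2e^(t)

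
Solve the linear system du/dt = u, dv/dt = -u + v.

Coefficient matrix A = [[1, 0], [-1, 1]].
Characteristic polynomial det(A - λI) = λ^2 - 2λ + 1 = 0.
Single eigenvalue λ = 1 with algebraic multiplicity 2.
Eigenvector v = (0,1); generalized eigenvector w with (A-λI)w=v is (-1,-1).
General solution: e^(t)[K_1·v + K_2·(t·v + w)].

u(t) = -K_2e^(t), v(t) = K_1e^(t) + K_2te^(t) - K_2e^(t)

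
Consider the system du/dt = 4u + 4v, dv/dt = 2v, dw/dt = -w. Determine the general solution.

Coefficient matrix A = [[4, 4, 0], [0, 2, 0], [0, 0, -1]].
det(A - λI) = 0 gives eigenvalues λ = 4, 2, -1.
For λ=4: eigenvector (1,0,0).
For λ=2: eigenvector (-2,1,0).
For λ=-1: eigenvector (0,0,1).
General solution: c_1e^(4t)(1,0,0) + c_2e^(2t)(-2,1,0) + c_3e^(-t)(0,0,1).

u(t) = c_1e^(4t) - 2c_2e^(2t), v(t) = c_2e^(2t), w(t) = c_3e^(-t)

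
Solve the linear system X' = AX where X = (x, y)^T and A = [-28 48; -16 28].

Coefficient matrix A = [[-28, 48], [-16, 28]].
Characteristic polynomial det(A - λI) = λ^2 - 16 = 0.
Eigenvalues λ = 4, -4.
For λ=4: (A-λI) row 1 is [-32, 48], so an eigenvector is (-3, -2).
For λ=-4: (A-λI) row 1 is [-24, 48], so an eigenvector is (-2, -1).
General solution: c_1e^(4t)(-3,-2) + c_2e^(-4t)(-2,-1).

x(t) = -3c_1e^(4t) - 2c_2e^(-4t), y(t) = -2c_1e^(4t) - c_2e^(-4t)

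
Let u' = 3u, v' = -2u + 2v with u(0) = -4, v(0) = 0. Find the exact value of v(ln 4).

A = [[3,0],[-2,2]]; eigenvalues λ = 3, 2.
Eigenvectors: (1,-2) for λ=3, (0,1) for λ=2.
From the initial condition, c_1 = -4, c_2 = -8.
v(ln 4) = (-4)(4^3)(-2) + (-8)(4^2)(1) = 384.

384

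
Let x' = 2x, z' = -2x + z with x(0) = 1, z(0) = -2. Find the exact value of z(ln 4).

A = [[2,0],[-2,1]]; eigenvalues λ = 2, 1.
Eigenvectors: (-1,2) for λ=2, (0,-1) for λ=1.
From the initial condition, c_1 = -1, c_2 = 0.
z(ln 4) = (-1)(4^2)(2) + (0)(4^1)(-1) = -32.

-32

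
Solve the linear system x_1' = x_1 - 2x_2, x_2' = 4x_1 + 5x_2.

Coefficient matrix A = [[1, -2], [4, 5]].
Characteristic polynomial det(A - λI) = λ^2 - 6λ + 13 = 0.
Eigenvalues λ = 3 ± 2i (complex conjugate pair).
For λ=3+2i: an eigenvector is (1,-1) - i(0,1) = (1, -1 - i).
A real fundamental pair from Re and Im of e^((3+2i)t)v: X_1 = e^(3t)(cos(2t)·(1,-1) + sin(2t)·(0,1)), X_2 = e^(3t)(sin(2t)·(1,-1) - cos(2t)·(0,1)).
General solution: C_1X_1 + C_2X_2.

x_1(t) = C_1e^(3t)cos(2t) + C_2e^(3t)sin(2t), x_2(t) = C_1e^(3t)sin(2t) - C_1e^(3t)cos(2t) - C_2e^(3t)sin(2t) - C_2e^(3t)cos(2t)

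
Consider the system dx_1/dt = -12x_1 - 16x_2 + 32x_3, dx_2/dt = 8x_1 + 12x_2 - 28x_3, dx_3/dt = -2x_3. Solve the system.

Coefficient matrix A = [[-12, -16, 32], [8, 12, -28], [0, 0, -2]].
det(A - λI) = 0 gives eigenvalues λ = 4, -4, -2.
For λ=4: eigenvector (1,-1,0).
For λ=-4: eigenvector (2,-1,0).
For λ=-2: eigenvector (0,2,1).
General solution: C_1e^(4t)(1,-1,0) + C_2e^(-4t)(2,-1,0) + C_3e^(-2t)(0,2,1).

x_1(t) = C_1e^(4t) + 2C_2e^(-4t), x_2(t) = -C_1e^(4t) - C_2e^(-4t) + 2C_3e^(-2t), x_3(t) = C_3e^(-2t)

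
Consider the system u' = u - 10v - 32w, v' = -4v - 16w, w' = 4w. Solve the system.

u(t) = -4c_1e^(4t) + 2c_2e^(-4t) + c_3e^(t), v(t) = -2c_1e^(4t) + c_2e^(-4t), w(t) = c_1e^(4t)

Coefficient matrix A = [[1, -10, -32], [0, -4, -16], [0, 0, 4]].
det(A - λI) = 0 gives eigenvalues λ = 4, -4, 1.
For λ=4: eigenvector (-4,-2,1).
For λ=-4: eigenvector (2,1,0).
For λ=1: eigenvector (1,0,0).
General solution: c_1e^(4t)(-4,-2,1) + c_2e^(-4t)(2,1,0) + c_3e^(t)(1,0,0).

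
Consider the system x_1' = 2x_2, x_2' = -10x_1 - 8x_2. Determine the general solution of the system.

Coefficient matrix A = [[0, 2], [-10, -8]].
Characteristic polynomial det(A - λI) = λ^2 + 8λ + 20 = 0.
Eigenvalues λ = -4 ± 2i (complex conjugate pair).
For λ=-4+2i: an eigenvector is (0,-1) - i(-1,2) = (0 + i, -1 - 2i).
A real fundamental pair from Re and Im of e^((-4+2i)t)v: X_1 = e^(-4t)(cos(2t)·(0,-1) + sin(2t)·(-1,2)), X_2 = e^(-4t)(sin(2t)·(0,-1) - cos(2t)·(-1,2)).
General solution: K_1X_1 + K_2X_2.

x_1(t) = -K_1e^(-4t)sin(2t) + K_2e^(-4t)cos(2t), x_2(t) = 2K_1e^(-4t)sin(2t) - K_1e^(-4t)cos(2t) - K_2e^(-4t)sin(2t) - 2K_2e^(-4t)cos(2t)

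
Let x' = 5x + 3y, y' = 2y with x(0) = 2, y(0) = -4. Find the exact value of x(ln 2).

-48

A = [[5,3],[0,2]]; eigenvalues λ = 5, 2.
Eigenvectors: (-1,0) for λ=5, (-1,1) for λ=2.
From the initial condition, c_1 = 2, c_2 = -4.
x(ln 2) = (2)(2^5)(-1) + (-4)(2^2)(-1) = -48.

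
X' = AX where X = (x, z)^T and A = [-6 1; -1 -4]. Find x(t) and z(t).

Coefficient matrix A = [[-6, 1], [-1, -4]].
Characteristic polynomial det(A - λI) = λ^2 + 10λ + 25 = 0.
Single eigenvalue λ = -5 with algebraic multiplicity 2.
Eigenvector v = (1,1); generalized eigenvector w with (A-λI)w=v is (1,2).
General solution: e^(-5t)[c_1·v + c_2·(t·v + w)].

x(t) = c_1e^(-5t) + c_2te^(-5t) + c_2e^(-5t), z(t) = c_1e^(-5t) + c_2te^(-5t) + 2c_2e^(-5t)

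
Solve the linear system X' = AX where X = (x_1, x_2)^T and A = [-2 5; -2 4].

x_1(t) = c_1e^(t)sin(t) - 2c_1e^(t)cos(t) - 2c_2e^(t)sin(t) - c_2e^(t)cos(t), x_2(t) = c_1e^(t)sin(t) - c_1e^(t)cos(t) - c_2e^(t)sin(t) - c_2e^(t)cos(t)

Coefficient matrix A = [[-2, 5], [-2, 4]].
Characteristic polynomial det(A - λI) = λ^2 - 2λ + 2 = 0.
Eigenvalues λ = 1 ± i (complex conjugate pair).
For λ=1+i: an eigenvector is (-2,-1) - i(1,1) = (-2 - i, -1 - i).
A real fundamental pair from Re and Im of e^((1+i)t)v: X_1 = e^(t)(cos(t)·(-2,-1) + sin(t)·(1,1)), X_2 = e^(t)(sin(t)·(-2,-1) - cos(t)·(1,1)).
General solution: c_1X_1 + c_2X_2.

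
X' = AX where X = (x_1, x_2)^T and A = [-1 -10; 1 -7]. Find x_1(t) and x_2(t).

x_1(t) = C_1e^(-4t)sin(t) - 3C_1e^(-4t)cos(t) - 3C_2e^(-4t)sin(t) - C_2e^(-4t)cos(t), x_2(t) = -C_1e^(-4t)cos(t) - C_2e^(-4t)sin(t)

Coefficient matrix A = [[-1, -10], [1, -7]].
Characteristic polynomial det(A - λI) = λ^2 + 8λ + 17 = 0.
Eigenvalues λ = -4 ± i (complex conjugate pair).
For λ=-4+i: an eigenvector is (-3,-1) - i(1,0) = (-3 - i, -1).
A real fundamental pair from Re and Im of e^((-4+i)t)v: X_1 = e^(-4t)(cos(t)·(-3,-1) + sin(t)·(1,0)), X_2 = e^(-4t)(sin(t)·(-3,-1) - cos(t)·(1,0)).
General solution: C_1X_1 + C_2X_2.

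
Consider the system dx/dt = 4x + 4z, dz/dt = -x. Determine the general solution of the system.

x(t) = 2C_1e^(2t) + 2C_2te^(2t) - C_2e^(2t), z(t) = -C_1e^(2t) - C_2te^(2t) + C_2e^(2t)

Coefficient matrix A = [[4, 4], [-1, 0]].
Characteristic polynomial det(A - λI) = λ^2 - 4λ + 4 = 0.
Single eigenvalue λ = 2 with algebraic multiplicity 2.
Eigenvector v = (2,-1); generalized eigenvector w with (A-λI)w=v is (-1,1).
General solution: e^(2t)[C_1·v + C_2·(t·v + w)].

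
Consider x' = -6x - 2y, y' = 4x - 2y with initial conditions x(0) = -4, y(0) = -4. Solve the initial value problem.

x(t) = 8e^(-4t)sin(2t) - 4e^(-4t)cos(2t), y(t) = -12e^(-4t)sin(2t) - 4e^(-4t)cos(2t)

Coefficient matrix A = [[-6, -2], [4, -2]].
Characteristic polynomial det(A - λI) = λ^2 + 8λ + 20 = 0.
Eigenvalues λ = -4 ± 2i (complex conjugate pair).
For λ=-4+2i: an eigenvector is (-1,1) - i(0,-1) = (-1, 1 + i).
A real fundamental pair from Re and Im of e^((-4+2i)t)v: X_1 = e^(-4t)(cos(2t)·(-1,1) + sin(2t)·(0,-1)), X_2 = e^(-4t)(sin(2t)·(-1,1) - cos(2t)·(0,-1)).
General solution: K_1X_1 + K_2X_2.
Applying x(0)=-4, y(0)=-4 gives K_1=4, K_2=-8.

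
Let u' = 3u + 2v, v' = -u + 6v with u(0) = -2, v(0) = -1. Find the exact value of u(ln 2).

A = [[3,2],[-1,6]]; eigenvalues λ = 4, 5.
Eigenvectors: (-2,-1) for λ=4, (-1,-1) for λ=5.
From the initial condition, c_1 = 1, c_2 = 0.
u(ln 2) = (1)(2^4)(-2) + (0)(2^5)(-1) = -32.

-32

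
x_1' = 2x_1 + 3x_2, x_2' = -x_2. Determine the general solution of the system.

x_1(t) = -C_1e^(-t) + C_2e^(2t), x_2(t) = C_1e^(-t)

Coefficient matrix A = [[2, 3], [0, -1]].
Characteristic polynomial det(A - λI) = λ^2 - λ - 2 = 0.
Eigenvalues λ = -1, 2.
For λ=-1: (A-λI) row 1 is [3, 3], so an eigenvector is (-1, 1).
For λ=2: (A-λI) row 1 is [0, 3], so an eigenvector is (1, 0).
General solution: C_1e^(-t)(-1,1) + C_2e^(2t)(1,0).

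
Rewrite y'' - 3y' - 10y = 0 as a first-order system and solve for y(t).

Let x_1 = y, x_2 = y'. Then x_1' = x_2 and x_2' = 10x_1 + 3x_2.
A = [[0,1],[10,3]]; det(A-λI) = λ^2 - 3λ - 10.
Eigenvalues λ = 5, -2 with eigenvectors (1,5), (1,-2).

y(t) = C_1e^(5t) + C_2e^(-2t)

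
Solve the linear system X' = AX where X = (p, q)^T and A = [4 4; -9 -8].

Coefficient matrix A = [[4, 4], [-9, -8]].
Characteristic polynomial det(A - λI) = λ^2 + 4λ + 4 = 0.
Single eigenvalue λ = -2 with algebraic multiplicity 2.
Eigenvector v = (-2,3); generalized eigenvector w with (A-λI)w=v is (1,-2).
General solution: e^(-2t)[K_1·v + K_2·(t·v + w)].

p(t) = -2K_1e^(-2t) - 2K_2te^(-2t) + K_2e^(-2t), q(t) = 3K_1e^(-2t) + 3K_2te^(-2t) - 2K_2e^(-2t)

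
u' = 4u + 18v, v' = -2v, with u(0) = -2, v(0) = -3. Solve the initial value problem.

u(t) = -11e^(4t) + 9e^(-2t), v(t) = -3e^(-2t)

Coefficient matrix A = [[4, 18], [0, -2]].
Characteristic polynomial det(A - λI) = λ^2 - 2λ - 8 = 0.
Eigenvalues λ = 4, -2.
For λ=4: (A-λI) row 1 is [0, 18], so an eigenvector is (-1, 0).
For λ=-2: (A-λI) row 1 is [6, 18], so an eigenvector is (3, -1).
General solution: C_1e^(4t)(-1,0) + C_2e^(-2t)(3,-1).
Applying u(0)=-2, v(0)=-3 gives C_1=11, C_2=3.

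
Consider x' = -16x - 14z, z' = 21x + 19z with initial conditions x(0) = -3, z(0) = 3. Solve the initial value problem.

x(t) = -3e^(-2t), z(t) = 3e^(-2t)

Coefficient matrix A = [[-16, -14], [21, 19]].
Characteristic polynomial det(A - λI) = λ^2 - 3λ - 10 = 0.
Eigenvalues λ = 5, -2.
For λ=5: (A-λI) row 1 is [-21, -14], so an eigenvector is (2, -3).
For λ=-2: (A-λI) row 1 is [-14, -14], so an eigenvector is (1, -1).
General solution: c_1e^(5t)(2,-3) + c_2e^(-2t)(1,-1).
Applying x(0)=-3, z(0)=3 gives c_1=0, c_2=-3.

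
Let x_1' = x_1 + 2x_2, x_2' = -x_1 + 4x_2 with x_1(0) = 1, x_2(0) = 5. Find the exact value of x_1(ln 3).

171

A = [[1,2],[-1,4]]; eigenvalues λ = 3, 2.
Eigenvectors: (-1,-1) for λ=3, (-2,-1) for λ=2.
From the initial condition, c_1 = -9, c_2 = 4.
x_1(ln 3) = (-9)(3^3)(-1) + (4)(3^2)(-2) = 171.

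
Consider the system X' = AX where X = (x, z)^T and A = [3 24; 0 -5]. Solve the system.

Coefficient matrix A = [[3, 24], [0, -5]].
Characteristic polynomial det(A - λI) = λ^2 + 2λ - 15 = 0.
Eigenvalues λ = -5, 3.
For λ=-5: (A-λI) row 1 is [8, 24], so an eigenvector is (-3, 1).
For λ=3: (A-λI) row 1 is [0, 24], so an eigenvector is (-1, 0).
General solution: c_1e^(-5t)(-3,1) + c_2e^(3t)(-1,0).

x(t) = -3c_1e^(-5t) - c_2e^(3t), z(t) = c_1e^(-5t)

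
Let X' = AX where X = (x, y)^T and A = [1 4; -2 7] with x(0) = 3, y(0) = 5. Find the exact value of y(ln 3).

A = [[1,4],[-2,7]]; eigenvalues λ = 3, 5.
Eigenvectors: (-2,-1) for λ=3, (1,1) for λ=5.
From the initial condition, c_1 = 2, c_2 = 7.
y(ln 3) = (2)(3^3)(-1) + (7)(3^5)(1) = 1647.

1647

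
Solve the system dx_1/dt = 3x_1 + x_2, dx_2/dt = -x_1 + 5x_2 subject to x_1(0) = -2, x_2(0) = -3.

Coefficient matrix A = [[3, 1], [-1, 5]].
Characteristic polynomial det(A - λI) = λ^2 - 8λ + 16 = 0.
Single eigenvalue λ = 4 with algebraic multiplicity 2.
Eigenvector v = (1,1); generalized eigenvector w with (A-λI)w=v is (2,3).
General solution: e^(4t)[C_1·v + C_2·(t·v + w)].
Applying x_1(0)=-2, x_2(0)=-3 gives C_1=0, C_2=-1.

x_1(t) = -te^(4t) - 2e^(4t), x_2(t) = -te^(4t) - 3e^(4t)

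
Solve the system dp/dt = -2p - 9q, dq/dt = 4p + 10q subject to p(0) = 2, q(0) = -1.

Coefficient matrix A = [[-2, -9], [4, 10]].
Characteristic polynomial det(A - λI) = λ^2 - 8λ + 16 = 0.
Single eigenvalue λ = 4 with algebraic multiplicity 2.
Eigenvector v = (3,-2); generalized eigenvector w with (A-λI)w=v is (1,-1).
General solution: e^(4t)[c_1·v + c_2·(t·v + w)].
Applying p(0)=2, q(0)=-1 gives c_1=1, c_2=-1.

p(t) = -3te^(4t) + 2e^(4t), q(t) = 2te^(4t) - e^(4t)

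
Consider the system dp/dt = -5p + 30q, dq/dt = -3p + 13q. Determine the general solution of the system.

Coefficient matrix A = [[-5, 30], [-3, 13]].
Characteristic polynomial det(A - λI) = λ^2 - 8λ + 25 = 0.
Eigenvalues λ = 4 ± 3i (complex conjugate pair).
For λ=4+3i: an eigenvector is (-3,-1) - i(-1,0) = (-3 + i, -1).
A real fundamental pair from Re and Im of e^((4+3i)t)v: X_1 = e^(4t)(cos(3t)·(-3,-1) + sin(3t)·(-1,0)), X_2 = e^(4t)(sin(3t)·(-3,-1) - cos(3t)·(-1,0)).
General solution: c_1X_1 + c_2X_2.

p(t) = -c_1e^(4t)sin(3t) - 3c_1e^(4t)cos(3t) - 3c_2e^(4t)sin(3t) + c_2e^(4t)cos(3t), q(t) = -c_1e^(4t)cos(3t) - c_2e^(4t)sin(3t)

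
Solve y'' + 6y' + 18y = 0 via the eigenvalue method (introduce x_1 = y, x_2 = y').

y(t) = c_1e^(-3t)cos(3t) + c_2e^(-3t)sin(3t)

Let x_1 = y, x_2 = y'. Then x_1' = x_2 and x_2' = -18x_1 - 6x_2.
A = [[0,1],[-18,-6]]; det(A-λI) = λ^2 + 6λ + 18.
Eigenvalues λ = -3 ± 3i.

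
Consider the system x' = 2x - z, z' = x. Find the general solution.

x(t) = -K_1e^(t) - K_2te^(t) + 2K_2e^(t), z(t) = -K_1e^(t) - K_2te^(t) + 3K_2e^(t)

Coefficient matrix A = [[2, -1], [1, 0]].
Characteristic polynomial det(A - λI) = λ^2 - 2λ + 1 = 0.
Single eigenvalue λ = 1 with algebraic multiplicity 2.
Eigenvector v = (-1,-1); generalized eigenvector w with (A-λI)w=v is (2,3).
General solution: e^(t)[K_1·v + K_2·(t·v + w)].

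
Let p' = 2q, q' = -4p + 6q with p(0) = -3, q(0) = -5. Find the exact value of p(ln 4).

A = [[0,2],[-4,6]]; eigenvalues λ = 4, 2.
Eigenvectors: (-1,-2) for λ=4, (-1,-1) for λ=2.
From the initial condition, c_1 = 2, c_2 = 1.
p(ln 4) = (2)(4^4)(-1) + (1)(4^2)(-1) = -528.

-528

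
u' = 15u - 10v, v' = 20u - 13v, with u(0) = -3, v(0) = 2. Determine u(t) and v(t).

u(t) = -31e^(t)sin(2t) - 3e^(t)cos(2t), v(t) = -44e^(t)sin(2t) + 2e^(t)cos(2t)

Coefficient matrix A = [[15, -10], [20, -13]].
Characteristic polynomial det(A - λI) = λ^2 - 2λ + 5 = 0.
Eigenvalues λ = 1 ± 2i (complex conjugate pair).
For λ=1+2i: an eigenvector is (-2,-3) - i(1,1) = (-2 - i, -3 - i).
A real fundamental pair from Re and Im of e^((1+2i)t)v: X_1 = e^(t)(cos(2t)·(-2,-3) + sin(2t)·(1,1)), X_2 = e^(t)(sin(2t)·(-2,-3) - cos(2t)·(1,1)).
General solution: K_1X_1 + K_2X_2.
Applying u(0)=-3, v(0)=2 gives K_1=-5, K_2=13.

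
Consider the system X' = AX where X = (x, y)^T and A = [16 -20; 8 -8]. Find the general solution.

Coefficient matrix A = [[16, -20], [8, -8]].
Characteristic polynomial det(A - λI) = λ^2 - 8λ + 32 = 0.
Eigenvalues λ = 4 ± 4i (complex conjugate pair).
For λ=4+4i: an eigenvector is (-2,-1) - i(-1,-1) = (-2 + i, -1 + i).
A real fundamental pair from Re and Im of e^((4+4i)t)v: X_1 = e^(4t)(cos(4t)·(-2,-1) + sin(4t)·(-1,-1)), X_2 = e^(4t)(sin(4t)·(-2,-1) - cos(4t)·(-1,-1)).
General solution: c_1X_1 + c_2X_2.

x(t) = -c_1e^(4t)sin(4t) - 2c_1e^(4t)cos(4t) - 2c_2e^(4t)sin(4t) + c_2e^(4t)cos(4t), y(t) = -c_1e^(4t)sin(4t) - c_1e^(4t)cos(4t) - c_2e^(4t)sin(4t) + c_2e^(4t)cos(4t)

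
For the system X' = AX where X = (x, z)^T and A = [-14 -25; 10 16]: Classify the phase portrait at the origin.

unstable spiral

A = [[-14,-25],[10,16]]; det(A-λI) = λ^2 - 2λ + 26.
λ = 1 ± 5i: positive real part.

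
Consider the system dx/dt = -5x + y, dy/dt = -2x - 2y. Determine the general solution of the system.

x(t) = K_1e^(-3t) + K_2e^(-4t), y(t) = 2K_1e^(-3t) + K_2e^(-4t)

Coefficient matrix A = [[-5, 1], [-2, -2]].
Characteristic polynomial det(A - λI) = λ^2 + 7λ + 12 = 0.
Eigenvalues λ = -3, -4.
For λ=-3: (A-λI) row 1 is [-2, 1], so an eigenvector is (1, 2).
For λ=-4: (A-λI) row 1 is [-1, 1], so an eigenvector is (1, 1).
General solution: K_1e^(-3t)(1,2) + K_2e^(-4t)(1,1).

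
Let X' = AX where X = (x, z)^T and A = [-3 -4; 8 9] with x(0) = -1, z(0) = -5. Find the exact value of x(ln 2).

178

A = [[-3,-4],[8,9]]; eigenvalues λ = 5, 1.
Eigenvectors: (-1,2) for λ=5, (-1,1) for λ=1.
From the initial condition, c_1 = -6, c_2 = 7.
x(ln 2) = (-6)(2^5)(-1) + (7)(2^1)(-1) = 178.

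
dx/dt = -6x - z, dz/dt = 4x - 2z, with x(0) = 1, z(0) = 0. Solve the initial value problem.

x(t) = -2te^(-4t) + e^(-4t), z(t) = 4te^(-4t)

Coefficient matrix A = [[-6, -1], [4, -2]].
Characteristic polynomial det(A - λI) = λ^2 + 8λ + 16 = 0.
Single eigenvalue λ = -4 with algebraic multiplicity 2.
Eigenvector v = (-1,2); generalized eigenvector w with (A-λI)w=v is (1,-1).
General solution: e^(-4t)[K_1·v + K_2·(t·v + w)].
Applying x(0)=1, z(0)=0 gives K_1=1, K_2=2.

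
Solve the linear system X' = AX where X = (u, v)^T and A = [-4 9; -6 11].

Coefficient matrix A = [[-4, 9], [-6, 11]].
Characteristic polynomial det(A - λI) = λ^2 - 7λ + 10 = 0.
Eigenvalues λ = 2, 5.
For λ=2: (A-λI) row 1 is [-6, 9], so an eigenvector is (-3, -2).
For λ=5: (A-λI) row 1 is [-9, 9], so an eigenvector is (1, 1).
General solution: K_1e^(2t)(-3,-2) + K_2e^(5t)(1,1).

u(t) = -3K_1e^(2t) + K_2e^(5t), v(t) = -2K_1e^(2t) + K_2e^(5t)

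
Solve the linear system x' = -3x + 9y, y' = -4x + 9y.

Coefficient matrix A = [[-3, 9], [-4, 9]].
Characteristic polynomial det(A - λI) = λ^2 - 6λ + 9 = 0.
Single eigenvalue λ = 3 with algebraic multiplicity 2.
Eigenvector v = (-3,-2); generalized eigenvector w with (A-λI)w=v is (2,1).
General solution: e^(3t)[K_1·v + K_2·(t·v + w)].

x(t) = -3K_1e^(3t) - 3K_2te^(3t) + 2K_2e^(3t), y(t) = -2K_1e^(3t) - 2K_2te^(3t) + K_2e^(3t)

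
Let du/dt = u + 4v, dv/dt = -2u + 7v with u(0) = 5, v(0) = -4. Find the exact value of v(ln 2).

-344

A = [[1,4],[-2,7]]; eigenvalues λ = 5, 3.
Eigenvectors: (-1,-1) for λ=5, (2,1) for λ=3.
From the initial condition, c_1 = 13, c_2 = 9.
v(ln 2) = (13)(2^5)(-1) + (9)(2^3)(1) = -344.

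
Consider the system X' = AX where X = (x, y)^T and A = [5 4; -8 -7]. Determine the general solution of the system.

Coefficient matrix A = [[5, 4], [-8, -7]].
Characteristic polynomial det(A - λI) = λ^2 + 2λ - 3 = 0.
Eigenvalues λ = 1, -3.
For λ=1: (A-λI) row 1 is [4, 4], so an eigenvector is (-1, 1).
For λ=-3: (A-λI) row 1 is [8, 4], so an eigenvector is (-1, 2).
General solution: K_1e^(t)(-1,1) + K_2e^(-3t)(-1,2).

x(t) = -K_1e^(t) - K_2e^(-3t), y(t) = K_1e^(t) + 2K_2e^(-3t)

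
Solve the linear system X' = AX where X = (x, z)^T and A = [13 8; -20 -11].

Coefficient matrix A = [[13, 8], [-20, -11]].
Characteristic polynomial det(A - λI) = λ^2 - 2λ + 17 = 0.
Eigenvalues λ = 1 ± 4i (complex conjugate pair).
For λ=1+4i: an eigenvector is (1,-2) - i(-1,1) = (1 + i, -2 - i).
A real fundamental pair from Re and Im of e^((1+4i)t)v: X_1 = e^(t)(cos(4t)·(1,-2) + sin(4t)·(-1,1)), X_2 = e^(t)(sin(4t)·(1,-2) - cos(4t)·(-1,1)).
General solution: C_1X_1 + C_2X_2.

x(t) = -C_1e^(t)sin(4t) + C_1e^(t)cos(4t) + C_2e^(t)sin(4t) + C_2e^(t)cos(4t), z(t) = C_1e^(t)sin(4t) - 2C_1e^(t)cos(4t) - 2C_2e^(t)sin(4t) - C_2e^(t)cos(4t)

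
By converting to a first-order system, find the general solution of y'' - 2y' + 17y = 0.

y(t) = K_1e^(t)cos(4t) + K_2e^(t)sin(4t)

Let x_1 = y, x_2 = y'. Then x_1' = x_2 and x_2' = -17x_1 + 2x_2.
A = [[0,1],[-17,2]]; det(A-λI) = λ^2 - 2λ + 17.
Eigenvalues λ = 1 ± 4i.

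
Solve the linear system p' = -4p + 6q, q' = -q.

Coefficient matrix A = [[-4, 6], [0, -1]].
Characteristic polynomial det(A - λI) = λ^2 + 5λ + 4 = 0.
Eigenvalues λ = -1, -4.
For λ=-1: (A-λI) row 1 is [-3, 6], so an eigenvector is (2, 1).
For λ=-4: (A-λI) row 1 is [0, 6], so an eigenvector is (-1, 0).
General solution: C_1e^(-t)(2,1) + C_2e^(-4t)(-1,0).

p(t) = 2C_1e^(-t) - C_2e^(-4t), q(t) = C_1e^(-t)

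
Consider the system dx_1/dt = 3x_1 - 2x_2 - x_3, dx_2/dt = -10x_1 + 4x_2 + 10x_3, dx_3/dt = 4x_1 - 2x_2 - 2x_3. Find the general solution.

x_1(t) = K_1e^(2t) - K_2e^(4t) + K_3e^(-t), x_2(t) = K_2e^(4t) + 2K_3e^(-t), x_3(t) = K_1e^(2t) - K_2e^(4t)

Coefficient matrix A = [[3, -2, -1], [-10, 4, 10], [4, -2, -2]].
det(A - λI) = 0 gives eigenvalues λ = 2, 4, -1.
For λ=2: eigenvector (1,0,1).
For λ=4: eigenvector (-1,1,-1).
For λ=-1: eigenvector (1,2,0).
General solution: K_1e^(2t)(1,0,1) + K_2e^(4t)(-1,1,-1) + K_3e^(-t)(1,2,0).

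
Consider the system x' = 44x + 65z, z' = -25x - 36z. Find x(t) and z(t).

Coefficient matrix A = [[44, 65], [-25, -36]].
Characteristic polynomial det(A - λI) = λ^2 - 8λ + 41 = 0.
Eigenvalues λ = 4 ± 5i (complex conjugate pair).
For λ=4+5i: an eigenvector is (-3,2) - i(2,-1) = (-3 - 2i, 2 + i).
A real fundamental pair from Re and Im of e^((4+5i)t)v: X_1 = e^(4t)(cos(5t)·(-3,2) + sin(5t)·(2,-1)), X_2 = e^(4t)(sin(5t)·(-3,2) - cos(5t)·(2,-1)).
General solution: c_1X_1 + c_2X_2.

x(t) = 2c_1e^(4t)sin(5t) - 3c_1e^(4t)cos(5t) - 3c_2e^(4t)sin(5t) - 2c_2e^(4t)cos(5t), z(t) = -c_1e^(4t)sin(5t) + 2c_1e^(4t)cos(5t) + 2c_2e^(4t)sin(5t) + c_2e^(4t)cos(5t)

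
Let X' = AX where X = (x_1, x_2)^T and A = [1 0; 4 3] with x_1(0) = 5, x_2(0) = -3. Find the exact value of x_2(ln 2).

36

A = [[1,0],[4,3]]; eigenvalues λ = 1, 3.
Eigenvectors: (1,-2) for λ=1, (0,-1) for λ=3.
From the initial condition, c_1 = 5, c_2 = -7.
x_2(ln 2) = (5)(2^1)(-2) + (-7)(2^3)(-1) = 36.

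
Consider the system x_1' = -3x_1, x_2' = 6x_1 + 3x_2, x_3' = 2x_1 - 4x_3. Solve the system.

x_1(t) = -K_3e^(-3t), x_2(t) = K_1e^(3t) + K_3e^(-3t), x_3(t) = K_2e^(-4t) - 2K_3e^(-3t)

Coefficient matrix A = [[-3, 0, 0], [6, 3, 0], [2, 0, -4]].
det(A - λI) = 0 gives eigenvalues λ = 3, -4, -3.
For λ=3: eigenvector (0,1,0).
For λ=-4: eigenvector (0,0,1).
For λ=-3: eigenvector (-1,1,-2).
General solution: K_1e^(3t)(0,1,0) + K_2e^(-4t)(0,0,1) + K_3e^(-3t)(-1,1,-2).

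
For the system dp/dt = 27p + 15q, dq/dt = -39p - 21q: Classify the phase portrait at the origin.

A = [[27,15],[-39,-21]]; det(A-λI) = λ^2 - 6λ + 18.
λ = 3 ± 3i: positive real part.

unstable spiral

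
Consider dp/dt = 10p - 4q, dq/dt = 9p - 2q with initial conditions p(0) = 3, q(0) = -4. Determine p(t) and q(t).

p(t) = 34te^(4t) + 3e^(4t), q(t) = 51te^(4t) - 4e^(4t)

Coefficient matrix A = [[10, -4], [9, -2]].
Characteristic polynomial det(A - λI) = λ^2 - 8λ + 16 = 0.
Single eigenvalue λ = 4 with algebraic multiplicity 2.
Eigenvector v = (2,3); generalized eigenvector w with (A-λI)w=v is (-1,-2).
General solution: e^(4t)[K_1·v + K_2·(t·v + w)].
Applying p(0)=3, q(0)=-4 gives K_1=10, K_2=17.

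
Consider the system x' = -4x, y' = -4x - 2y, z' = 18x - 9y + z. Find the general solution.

Coefficient matrix A = [[-4, 0, 0], [-4, -2, 0], [18, -9, 1]].
det(A - λI) = 0 gives eigenvalues λ = -4, 1, -2.
For λ=-4: eigenvector (1,2,0).
For λ=1: eigenvector (0,0,-1).
For λ=-2: eigenvector (0,1,3).
General solution: K_1e^(-4t)(1,2,0) + K_2e^(t)(0,0,-1) + K_3e^(-2t)(0,1,3).

x(t) = K_1e^(-4t), y(t) = 2K_1e^(-4t) + K_3e^(-2t), z(t) = -K_2e^(t) + 3K_3e^(-2t)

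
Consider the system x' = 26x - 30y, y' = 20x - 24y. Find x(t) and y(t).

Coefficient matrix A = [[26, -30], [20, -24]].
Characteristic polynomial det(A - λI) = λ^2 - 2λ - 24 = 0.
Eigenvalues λ = -4, 6.
For λ=-4: (A-λI) row 1 is [30, -30], so an eigenvector is (1, 1).
For λ=6: (A-λI) row 1 is [20, -30], so an eigenvector is (3, 2).
General solution: C_1e^(-4t)(1,1) + C_2e^(6t)(3,2).

x(t) = C_1e^(-4t) + 3C_2e^(6t), y(t) = C_1e^(-4t) + 2C_2e^(6t)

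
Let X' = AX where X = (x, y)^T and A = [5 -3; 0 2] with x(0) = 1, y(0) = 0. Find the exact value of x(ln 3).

243

A = [[5,-3],[0,2]]; eigenvalues λ = 2, 5.
Eigenvectors: (1,1) for λ=2, (-1,0) for λ=5.
From the initial condition, c_1 = 0, c_2 = -1.
x(ln 3) = (0)(3^2)(1) + (-1)(3^5)(-1) = 243.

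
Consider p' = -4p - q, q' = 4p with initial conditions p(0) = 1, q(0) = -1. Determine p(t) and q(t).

Coefficient matrix A = [[-4, -1], [4, 0]].
Characteristic polynomial det(A - λI) = λ^2 + 4λ + 4 = 0.
Single eigenvalue λ = -2 with algebraic multiplicity 2.
Eigenvector v = (-1,2); generalized eigenvector w with (A-λI)w=v is (0,1).
General solution: e^(-2t)[C_1·v + C_2·(t·v + w)].
Applying p(0)=1, q(0)=-1 gives C_1=-1, C_2=1.

p(t) = -te^(-2t) + e^(-2t), q(t) = 2te^(-2t) - e^(-2t)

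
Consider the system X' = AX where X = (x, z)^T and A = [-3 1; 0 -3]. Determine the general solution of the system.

x(t) = K_1e^(-3t) + K_2te^(-3t) - 2K_2e^(-3t), z(t) = K_2e^(-3t)

Coefficient matrix A = [[-3, 1], [0, -3]].
Characteristic polynomial det(A - λI) = λ^2 + 6λ + 9 = 0.
Single eigenvalue λ = -3 with algebraic multiplicity 2.
Eigenvector v = (1,0); generalized eigenvector w with (A-λI)w=v is (-2,1).
General solution: e^(-3t)[K_1·v + K_2·(t·v + w)].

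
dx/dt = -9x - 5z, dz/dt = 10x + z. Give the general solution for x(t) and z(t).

x(t) = c_1e^(-4t)cos(5t) + c_2e^(-4t)sin(5t), z(t) = c_1e^(-4t)sin(5t) - c_1e^(-4t)cos(5t) - c_2e^(-4t)sin(5t) - c_2e^(-4t)cos(5t)

Coefficient matrix A = [[-9, -5], [10, 1]].
Characteristic polynomial det(A - λI) = λ^2 + 8λ + 41 = 0.
Eigenvalues λ = -4 ± 5i (complex conjugate pair).
For λ=-4+5i: an eigenvector is (1,-1) - i(0,1) = (1, -1 - i).
A real fundamental pair from Re and Im of e^((-4+5i)t)v: X_1 = e^(-4t)(cos(5t)·(1,-1) + sin(5t)·(0,1)), X_2 = e^(-4t)(sin(5t)·(1,-1) - cos(5t)·(0,1)).
General solution: c_1X_1 + c_2X_2.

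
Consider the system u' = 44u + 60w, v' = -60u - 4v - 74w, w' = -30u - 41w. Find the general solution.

u(t) = -3K_1e^(4t) + 4K_3e^(-t), v(t) = 4K_1e^(4t) + K_2e^(-4t) - 6K_3e^(-t), w(t) = 2K_1e^(4t) - 3K_3e^(-t)

Coefficient matrix A = [[44, 0, 60], [-60, -4, -74], [-30, 0, -41]].
det(A - λI) = 0 gives eigenvalues λ = 4, -4, -1.
For λ=4: eigenvector (-3,4,2).
For λ=-4: eigenvector (0,1,0).
For λ=-1: eigenvector (4,-6,-3).
General solution: K_1e^(4t)(-3,4,2) + K_2e^(-4t)(0,1,0) + K_3e^(-t)(4,-6,-3).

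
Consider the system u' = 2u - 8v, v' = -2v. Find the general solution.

u(t) = C_1e^(2t) + 2C_2e^(-2t), v(t) = C_2e^(-2t)

Coefficient matrix A = [[2, -8], [0, -2]].
Characteristic polynomial det(A - λI) = λ^2 - 4 = 0.
Eigenvalues λ = 2, -2.
For λ=2: (A-λI) row 1 is [0, -8], so an eigenvector is (1, 0).
For λ=-2: (A-λI) row 1 is [4, -8], so an eigenvector is (2, 1).
General solution: C_1e^(2t)(1,0) + C_2e^(-2t)(2,1).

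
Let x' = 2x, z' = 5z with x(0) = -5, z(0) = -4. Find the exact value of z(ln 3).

-972

A = [[2,0],[0,5]]; eigenvalues λ = 5, 2.
Eigenvectors: (0,-1) for λ=5, (1,0) for λ=2.
From the initial condition, c_1 = 4, c_2 = -5.
z(ln 3) = (4)(3^5)(-1) + (-5)(3^2)(0) = -972.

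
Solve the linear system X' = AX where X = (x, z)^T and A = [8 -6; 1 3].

Coefficient matrix A = [[8, -6], [1, 3]].
Characteristic polynomial det(A - λI) = λ^2 - 11λ + 30 = 0.
Eigenvalues λ = 6, 5.
For λ=6: (A-λI) row 1 is [2, -6], so an eigenvector is (3, 1).
For λ=5: (A-λI) row 1 is [3, -6], so an eigenvector is (-2, -1).
General solution: C_1e^(6t)(3,1) + C_2e^(5t)(-2,-1).

x(t) = 3C_1e^(6t) - 2C_2e^(5t), z(t) = C_1e^(6t) - C_2e^(5t)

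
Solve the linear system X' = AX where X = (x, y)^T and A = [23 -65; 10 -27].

Coefficient matrix A = [[23, -65], [10, -27]].
Characteristic polynomial det(A - λI) = λ^2 + 4λ + 29 = 0.
Eigenvalues λ = -2 ± 5i (complex conjugate pair).
For λ=-2+5i: an eigenvector is (2,1) - i(-3,-1) = (2 + 3i, 1 + i).
A real fundamental pair from Re and Im of e^((-2+5i)t)v: X_1 = e^(-2t)(cos(5t)·(2,1) + sin(5t)·(-3,-1)), X_2 = e^(-2t)(sin(5t)·(2,1) - cos(5t)·(-3,-1)).
General solution: c_1X_1 + c_2X_2.

x(t) = -3c_1e^(-2t)sin(5t) + 2c_1e^(-2t)cos(5t) + 2c_2e^(-2t)sin(5t) + 3c_2e^(-2t)cos(5t), y(t) = -c_1e^(-2t)sin(5t) + c_1e^(-2t)cos(5t) + c_2e^(-2t)sin(5t) + c_2e^(-2t)cos(5t)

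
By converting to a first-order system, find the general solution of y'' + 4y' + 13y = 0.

y(t) = c_1e^(-2t)cos(3t) + c_2e^(-2t)sin(3t)

Let x_1 = y, x_2 = y'. Then x_1' = x_2 and x_2' = -13x_1 - 4x_2.
A = [[0,1],[-13,-4]]; det(A-λI) = λ^2 + 4λ + 13.
Eigenvalues λ = -2 ± 3i.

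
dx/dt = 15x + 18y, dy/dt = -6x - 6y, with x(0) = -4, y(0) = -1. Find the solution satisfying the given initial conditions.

Coefficient matrix A = [[15, 18], [-6, -6]].
Characteristic polynomial det(A - λI) = λ^2 - 9λ + 18 = 0.
Eigenvalues λ = 6, 3.
For λ=6: (A-λI) row 1 is [9, 18], so an eigenvector is (-2, 1).
For λ=3: (A-λI) row 1 is [12, 18], so an eigenvector is (3, -2).
General solution: C_1e^(6t)(-2,1) + C_2e^(3t)(3,-2).
Applying x(0)=-4, y(0)=-1 gives C_1=11, C_2=6.

x(t) = -22e^(6t) + 18e^(3t), y(t) = 11e^(6t) - 12e^(3t)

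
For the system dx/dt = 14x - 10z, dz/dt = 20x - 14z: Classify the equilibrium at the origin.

center

A = [[14,-10],[20,-14]]; det(A-λI) = λ^2 + 4.
λ = 0 ± 2i: zero real part.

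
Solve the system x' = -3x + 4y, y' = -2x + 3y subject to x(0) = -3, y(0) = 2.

x(t) = 7e^(t) - 10e^(-t), y(t) = 7e^(t) - 5e^(-t)

Coefficient matrix A = [[-3, 4], [-2, 3]].
Characteristic polynomial det(A - λI) = λ^2 - 1 = 0.
Eigenvalues λ = -1, 1.
For λ=-1: (A-λI) row 1 is [-2, 4], so an eigenvector is (2, 1).
For λ=1: (A-λI) row 1 is [-4, 4], so an eigenvector is (1, 1).
General solution: C_1e^(-t)(2,1) + C_2e^(t)(1,1).
Applying x(0)=-3, y(0)=2 gives C_1=-5, C_2=7.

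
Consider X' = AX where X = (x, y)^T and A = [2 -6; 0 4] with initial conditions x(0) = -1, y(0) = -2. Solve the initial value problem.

x(t) = 6e^(4t) - 7e^(2t), y(t) = -2e^(4t)

Coefficient matrix A = [[2, -6], [0, 4]].
Characteristic polynomial det(A - λI) = λ^2 - 6λ + 8 = 0.
Eigenvalues λ = 2, 4.
For λ=2: (A-λI) row 1 is [0, -6], so an eigenvector is (-1, 0).
For λ=4: (A-λI) row 1 is [-2, -6], so an eigenvector is (-3, 1).
General solution: C_1e^(2t)(-1,0) + C_2e^(4t)(-3,1).
Applying x(0)=-1, y(0)=-2 gives C_1=7, C_2=-2.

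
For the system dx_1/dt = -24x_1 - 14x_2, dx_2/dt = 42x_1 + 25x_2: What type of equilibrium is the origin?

saddle

A = [[-24,-14],[42,25]]; det(A-λI) = λ^2 - λ - 12.
λ = 4, -3: opposite signs.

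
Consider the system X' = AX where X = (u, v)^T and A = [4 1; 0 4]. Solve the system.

Coefficient matrix A = [[4, 1], [0, 4]].
Characteristic polynomial det(A - λI) = λ^2 - 8λ + 16 = 0.
Single eigenvalue λ = 4 with algebraic multiplicity 2.
Eigenvector v = (-1,0); generalized eigenvector w with (A-λI)w=v is (-2,-1).
General solution: e^(4t)[c_1·v + c_2·(t·v + w)].

u(t) = -c_1e^(4t) - c_2te^(4t) - 2c_2e^(4t), v(t) = -c_2e^(4t)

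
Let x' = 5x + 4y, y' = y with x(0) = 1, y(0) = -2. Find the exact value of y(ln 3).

A = [[5,4],[0,1]]; eigenvalues λ = 1, 5.
Eigenvectors: (1,-1) for λ=1, (-1,0) for λ=5.
From the initial condition, c_1 = 2, c_2 = 1.
y(ln 3) = (2)(3^1)(-1) + (1)(3^5)(0) = -6.

-6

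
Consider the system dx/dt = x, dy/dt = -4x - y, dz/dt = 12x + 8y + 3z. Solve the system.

Coefficient matrix A = [[1, 0, 0], [-4, -1, 0], [12, 8, 3]].
det(A - λI) = 0 gives eigenvalues λ = 1, 3, -1.
For λ=1: eigenvector (1,-2,2).
For λ=3: eigenvector (0,0,1).
For λ=-1: eigenvector (0,1,-2).
General solution: K_1e^(t)(1,-2,2) + K_2e^(3t)(0,0,1) + K_3e^(-t)(0,1,-2).

x(t) = K_1e^(t), y(t) = -2K_1e^(t) + K_3e^(-t), z(t) = 2K_1e^(t) + K_2e^(3t) - 2K_3e^(-t)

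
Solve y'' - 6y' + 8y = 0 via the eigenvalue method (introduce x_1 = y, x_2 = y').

Let x_1 = y, x_2 = y'. Then x_1' = x_2 and x_2' = -8x_1 + 6x_2.
A = [[0,1],[-8,6]]; det(A-λI) = λ^2 - 6λ + 8.
Eigenvalues λ = 2, 4 with eigenvectors (1,2), (1,4).

y(t) = c_1e^(2t) + c_2e^(4t)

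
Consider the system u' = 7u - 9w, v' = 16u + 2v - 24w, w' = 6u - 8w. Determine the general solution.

u(t) = -c_1e^(-2t) + 3c_3e^(t), v(t) = -2c_1e^(-2t) + c_2e^(2t), w(t) = -c_1e^(-2t) + 2c_3e^(t)

Coefficient matrix A = [[7, 0, -9], [16, 2, -24], [6, 0, -8]].
det(A - λI) = 0 gives eigenvalues λ = -2, 2, 1.
For λ=-2: eigenvector (-1,-2,-1).
For λ=2: eigenvector (0,1,0).
For λ=1: eigenvector (3,0,2).
General solution: c_1e^(-2t)(-1,-2,-1) + c_2e^(2t)(0,1,0) + c_3e^(t)(3,0,2).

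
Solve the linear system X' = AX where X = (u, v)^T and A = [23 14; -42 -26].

Coefficient matrix A = [[23, 14], [-42, -26]].
Characteristic polynomial det(A - λI) = λ^2 + 3λ - 10 = 0.
Eigenvalues λ = 2, -5.
For λ=2: (A-λI) row 1 is [21, 14], so an eigenvector is (-2, 3).
For λ=-5: (A-λI) row 1 is [28, 14], so an eigenvector is (-1, 2).
General solution: K_1e^(2t)(-2,3) + K_2e^(-5t)(-1,2).

u(t) = -2K_1e^(2t) - K_2e^(-5t), v(t) = 3K_1e^(2t) + 2K_2e^(-5t)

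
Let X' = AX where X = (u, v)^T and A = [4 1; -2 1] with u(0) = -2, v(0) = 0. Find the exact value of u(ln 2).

A = [[4,1],[-2,1]]; eigenvalues λ = 3, 2.
Eigenvectors: (1,-1) for λ=3, (1,-2) for λ=2.
From the initial condition, c_1 = -4, c_2 = 2.
u(ln 2) = (-4)(2^3)(1) + (2)(2^2)(1) = -24.

-24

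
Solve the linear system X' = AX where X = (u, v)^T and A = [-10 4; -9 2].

u(t) = -2K_1e^(-4t) - 2K_2te^(-4t) - K_2e^(-4t), v(t) = -3K_1e^(-4t) - 3K_2te^(-4t) - 2K_2e^(-4t)

Coefficient matrix A = [[-10, 4], [-9, 2]].
Characteristic polynomial det(A - λI) = λ^2 + 8λ + 16 = 0.
Single eigenvalue λ = -4 with algebraic multiplicity 2.
Eigenvector v = (-2,-3); generalized eigenvector w with (A-λI)w=v is (-1,-2).
General solution: e^(-4t)[K_1·v + K_2·(t·v + w)].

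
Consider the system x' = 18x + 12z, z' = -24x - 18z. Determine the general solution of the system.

Coefficient matrix A = [[18, 12], [-24, -18]].
Characteristic polynomial det(A - λI) = λ^2 - 36 = 0.
Eigenvalues λ = -6, 6.
For λ=-6: (A-λI) row 1 is [24, 12], so an eigenvector is (1, -2).
For λ=6: (A-λI) row 1 is [12, 12], so an eigenvector is (1, -1).
General solution: C_1e^(-6t)(1,-2) + C_2e^(6t)(1,-1).

x(t) = C_1e^(-6t) + C_2e^(6t), z(t) = -2C_1e^(-6t) - C_2e^(6t)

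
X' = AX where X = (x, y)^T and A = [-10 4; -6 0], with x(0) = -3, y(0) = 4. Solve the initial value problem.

x(t) = 14e^(-4t) - 17e^(-6t), y(t) = 21e^(-4t) - 17e^(-6t)

Coefficient matrix A = [[-10, 4], [-6, 0]].
Characteristic polynomial det(A - λI) = λ^2 + 10λ + 24 = 0.
Eigenvalues λ = -4, -6.
For λ=-4: (A-λI) row 1 is [-6, 4], so an eigenvector is (2, 3).
For λ=-6: (A-λI) row 1 is [-4, 4], so an eigenvector is (1, 1).
General solution: c_1e^(-4t)(2,3) + c_2e^(-6t)(1,1).
Applying x(0)=-3, y(0)=4 gives c_1=7, c_2=-17.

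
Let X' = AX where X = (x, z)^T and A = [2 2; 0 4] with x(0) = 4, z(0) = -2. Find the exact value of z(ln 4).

-512

A = [[2,2],[0,4]]; eigenvalues λ = 4, 2.
Eigenvectors: (1,1) for λ=4, (-1,0) for λ=2.
From the initial condition, c_1 = -2, c_2 = -6.
z(ln 4) = (-2)(4^4)(1) + (-6)(4^2)(0) = -512.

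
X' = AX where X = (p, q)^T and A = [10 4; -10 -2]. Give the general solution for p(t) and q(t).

Coefficient matrix A = [[10, 4], [-10, -2]].
Characteristic polynomial det(A - λI) = λ^2 - 8λ + 20 = 0.
Eigenvalues λ = 4 ± 2i (complex conjugate pair).
For λ=4+2i: an eigenvector is (1,-1) - i(1,-2) = (1 - i, -1 + 2i).
A real fundamental pair from Re and Im of e^((4+2i)t)v: X_1 = e^(4t)(cos(2t)·(1,-1) + sin(2t)·(1,-2)), X_2 = e^(4t)(sin(2t)·(1,-1) - cos(2t)·(1,-2)).
General solution: C_1X_1 + C_2X_2.

p(t) = C_1e^(4t)sin(2t) + C_1e^(4t)cos(2t) + C_2e^(4t)sin(2t) - C_2e^(4t)cos(2t), q(t) = -2C_1e^(4t)sin(2t) - C_1e^(4t)cos(2t) - C_2e^(4t)sin(2t) + 2C_2e^(4t)cos(2t)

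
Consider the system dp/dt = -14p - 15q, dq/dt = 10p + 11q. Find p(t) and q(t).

p(t) = K_1e^(t) + 3K_2e^(-4t), q(t) = -K_1e^(t) - 2K_2e^(-4t)

Coefficient matrix A = [[-14, -15], [10, 11]].
Characteristic polynomial det(A - λI) = λ^2 + 3λ - 4 = 0.
Eigenvalues λ = 1, -4.
For λ=1: (A-λI) row 1 is [-15, -15], so an eigenvector is (1, -1).
For λ=-4: (A-λI) row 1 is [-10, -15], so an eigenvector is (3, -2).
General solution: K_1e^(t)(1,-1) + K_2e^(-4t)(3,-2).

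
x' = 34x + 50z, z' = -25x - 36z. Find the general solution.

Coefficient matrix A = [[34, 50], [-25, -36]].
Characteristic polynomial det(A - λI) = λ^2 + 2λ + 26 = 0.
Eigenvalues λ = -1 ± 5i (complex conjugate pair).
For λ=-1+5i: an eigenvector is (1,-1) - i(-3,2) = (1 + 3i, -1 - 2i).
A real fundamental pair from Re and Im of e^((-1+5i)t)v: X_1 = e^(-t)(cos(5t)·(1,-1) + sin(5t)·(-3,2)), X_2 = e^(-t)(sin(5t)·(1,-1) - cos(5t)·(-3,2)).
General solution: c_1X_1 + c_2X_2.

x(t) = -3c_1e^(-t)sin(5t) + c_1e^(-t)cos(5t) + c_2e^(-t)sin(5t) + 3c_2e^(-t)cos(5t), z(t) = 2c_1e^(-t)sin(5t) - c_1e^(-t)cos(5t) - c_2e^(-t)sin(5t) - 2c_2e^(-t)cos(5t)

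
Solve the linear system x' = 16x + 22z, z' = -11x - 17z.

Coefficient matrix A = [[16, 22], [-11, -17]].
Characteristic polynomial det(A - λI) = λ^2 + λ - 30 = 0.
Eigenvalues λ = -6, 5.
For λ=-6: (A-λI) row 1 is [22, 22], so an eigenvector is (1, -1).
For λ=5: (A-λI) row 1 is [11, 22], so an eigenvector is (-2, 1).
General solution: c_1e^(-6t)(1,-1) + c_2e^(5t)(-2,1).

x(t) = c_1e^(-6t) - 2c_2e^(5t), z(t) = -c_1e^(-6t) + c_2e^(5t)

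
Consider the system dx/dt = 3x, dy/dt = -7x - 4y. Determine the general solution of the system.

Coefficient matrix A = [[3, 0], [-7, -4]].
Characteristic polynomial det(A - λI) = λ^2 + λ - 12 = 0.
Eigenvalues λ = 3, -4.
For λ=3: (A-λI) row 2 is [-7, -7], so an eigenvector is (-1, 1).
For λ=-4: (A-λI) row 1 is [7, 0], so an eigenvector is (0, -1).
General solution: K_1e^(3t)(-1,1) + K_2e^(-4t)(0,-1).

x(t) = -K_1e^(3t), y(t) = K_1e^(3t) - K_2e^(-4t)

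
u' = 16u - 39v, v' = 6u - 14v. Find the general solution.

Coefficient matrix A = [[16, -39], [6, -14]].
Characteristic polynomial det(A - λI) = λ^2 - 2λ + 10 = 0.
Eigenvalues λ = 1 ± 3i (complex conjugate pair).
For λ=1+3i: an eigenvector is (-2,-1) - i(3,1) = (-2 - 3i, -1 - i).
A real fundamental pair from Re and Im of e^((1+3i)t)v: X_1 = e^(t)(cos(3t)·(-2,-1) + sin(3t)·(3,1)), X_2 = e^(t)(sin(3t)·(-2,-1) - cos(3t)·(3,1)).
General solution: K_1X_1 + K_2X_2.

u(t) = 3K_1e^(t)sin(3t) - 2K_1e^(t)cos(3t) - 2K_2e^(t)sin(3t) - 3K_2e^(t)cos(3t), v(t) = K_1e^(t)sin(3t) - K_1e^(t)cos(3t) - K_2e^(t)sin(3t) - K_2e^(t)cos(3t)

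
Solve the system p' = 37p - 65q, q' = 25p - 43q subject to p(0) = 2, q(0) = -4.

p(t) = 68e^(-3t)sin(5t) + 2e^(-3t)cos(5t), q(t) = 42e^(-3t)sin(5t) - 4e^(-3t)cos(5t)

Coefficient matrix A = [[37, -65], [25, -43]].
Characteristic polynomial det(A - λI) = λ^2 + 6λ + 34 = 0.
Eigenvalues λ = -3 ± 5i (complex conjugate pair).
For λ=-3+5i: an eigenvector is (3,2) - i(-2,-1) = (3 + 2i, 2 + i).
A real fundamental pair from Re and Im of e^((-3+5i)t)v: X_1 = e^(-3t)(cos(5t)·(3,2) + sin(5t)·(-2,-1)), X_2 = e^(-3t)(sin(5t)·(3,2) - cos(5t)·(-2,-1)).
General solution: C_1X_1 + C_2X_2.
Applying p(0)=2, q(0)=-4 gives C_1=-10, C_2=16.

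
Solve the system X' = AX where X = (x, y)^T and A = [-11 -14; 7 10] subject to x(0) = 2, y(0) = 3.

Coefficient matrix A = [[-11, -14], [7, 10]].
Characteristic polynomial det(A - λI) = λ^2 + λ - 12 = 0.
Eigenvalues λ = 3, -4.
For λ=3: (A-λI) row 1 is [-14, -14], so an eigenvector is (1, -1).
For λ=-4: (A-λI) row 1 is [-7, -14], so an eigenvector is (2, -1).
General solution: c_1e^(3t)(1,-1) + c_2e^(-4t)(2,-1).
Applying x(0)=2, y(0)=3 gives c_1=-8, c_2=5.

x(t) = -8e^(3t) + 10e^(-4t), y(t) = 8e^(3t) - 5e^(-4t)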